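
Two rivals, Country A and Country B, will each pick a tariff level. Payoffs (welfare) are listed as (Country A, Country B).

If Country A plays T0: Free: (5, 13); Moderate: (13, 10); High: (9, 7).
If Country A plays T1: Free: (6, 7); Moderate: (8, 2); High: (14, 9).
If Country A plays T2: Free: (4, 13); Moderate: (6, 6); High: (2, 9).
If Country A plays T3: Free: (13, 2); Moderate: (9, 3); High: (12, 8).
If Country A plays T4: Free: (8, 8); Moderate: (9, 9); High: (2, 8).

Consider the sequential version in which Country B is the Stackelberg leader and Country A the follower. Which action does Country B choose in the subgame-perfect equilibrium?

Moderate

Work backward from Country A's decision.
- Free: BR = T3, leader payoff 2.
- Moderate: BR = T0, leader payoff 10.
- High: BR = T1, leader payoff 9.
Among 2, 10, 9, the best is 10 at Moderate. Subgame-perfect outcome: (T0, Moderate) with payoffs (13, 10).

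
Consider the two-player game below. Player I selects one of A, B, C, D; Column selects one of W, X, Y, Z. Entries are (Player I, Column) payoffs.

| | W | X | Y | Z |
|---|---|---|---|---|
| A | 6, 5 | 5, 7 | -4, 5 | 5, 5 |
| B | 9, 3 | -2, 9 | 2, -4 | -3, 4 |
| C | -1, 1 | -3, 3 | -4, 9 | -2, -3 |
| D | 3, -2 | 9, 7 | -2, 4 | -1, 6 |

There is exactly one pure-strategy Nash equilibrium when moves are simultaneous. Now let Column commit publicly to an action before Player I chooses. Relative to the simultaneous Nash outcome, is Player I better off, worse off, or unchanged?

Player I best-responds to each possible Column move:
- W: Player I compares 6, 9, -1, 3 and picks B; Column would get 3.
- X: Player I compares 5, -2, -3, 9 and picks D; Column would get 7.
- Y: Player I compares -4, 2, -4, -2 and picks B; Column would get -4.
- Z: Player I compares 5, -3, -2, -1 and picks A; Column would get 5.
Maximizing over 3, 7, -4, 5, Column chooses X. Subgame-perfect outcome: (D, X) with payoffs (9, 7).
For the simultaneous game, intersect best replies.
Player I's best replies: W→B; X→D; Y→B; Z→A.
Column's best replies: A→X; B→X; C→Y; D→X.
The unique mutual best reply is (D, X), giving (9, 7).
Player I earns 9 sequentially versus 9 at the Nash outcome: unchanged.

unchanged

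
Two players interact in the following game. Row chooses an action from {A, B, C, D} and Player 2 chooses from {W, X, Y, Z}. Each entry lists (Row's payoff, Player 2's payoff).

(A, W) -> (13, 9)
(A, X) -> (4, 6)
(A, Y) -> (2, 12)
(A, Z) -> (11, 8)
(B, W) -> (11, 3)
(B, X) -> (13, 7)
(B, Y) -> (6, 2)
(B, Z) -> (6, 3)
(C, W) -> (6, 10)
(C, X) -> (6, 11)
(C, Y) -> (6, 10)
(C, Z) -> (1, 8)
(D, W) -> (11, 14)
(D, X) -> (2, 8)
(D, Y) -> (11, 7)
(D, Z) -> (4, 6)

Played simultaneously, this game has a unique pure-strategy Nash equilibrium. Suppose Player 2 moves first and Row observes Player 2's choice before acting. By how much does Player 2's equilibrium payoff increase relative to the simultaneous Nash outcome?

Solve by backward induction (Player 2 leads).
- W: Row compares 13, 11, 6, 11 and picks A; Player 2 would get 9.
- X: Row compares 4, 13, 6, 2 and picks B; Player 2 would get 7.
- Y: Row compares 2, 6, 6, 11 and picks D; Player 2 would get 7.
- Z: Row compares 11, 6, 1, 4 and picks A; Player 2 would get 8.
Maximizing over 9, 7, 7, 8, Player 2 chooses W. Subgame-perfect outcome: (A, W) with payoffs (13, 9).
Under simultaneous play:
Row's best replies: W→A; X→B; Y→D; Z→A.
Player 2's best replies: A→Y; B→X; C→X; D→W.
Only (B, X) has each player best-responding; Nash payoffs (13, 7).
Player 2's commitment gain: 9 − 7 = 2.

2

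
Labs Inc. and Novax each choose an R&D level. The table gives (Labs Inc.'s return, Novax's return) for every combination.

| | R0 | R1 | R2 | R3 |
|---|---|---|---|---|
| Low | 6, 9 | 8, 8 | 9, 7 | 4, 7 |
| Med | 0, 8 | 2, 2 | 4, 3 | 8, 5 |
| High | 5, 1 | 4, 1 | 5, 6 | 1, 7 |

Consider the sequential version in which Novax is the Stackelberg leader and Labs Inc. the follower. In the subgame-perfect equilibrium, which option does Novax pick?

R0

Backward induction with Novax moving first.
- R0: BR = Low, leader payoff 9.
- R1: BR = Low, leader payoff 8.
- R2: BR = Low, leader payoff 7.
- R3: BR = Med, leader payoff 5.
Maximizing over 9, 8, 7, 5, Novax chooses R0. Subgame-perfect outcome: (Low, R0) with payoffs (6, 9).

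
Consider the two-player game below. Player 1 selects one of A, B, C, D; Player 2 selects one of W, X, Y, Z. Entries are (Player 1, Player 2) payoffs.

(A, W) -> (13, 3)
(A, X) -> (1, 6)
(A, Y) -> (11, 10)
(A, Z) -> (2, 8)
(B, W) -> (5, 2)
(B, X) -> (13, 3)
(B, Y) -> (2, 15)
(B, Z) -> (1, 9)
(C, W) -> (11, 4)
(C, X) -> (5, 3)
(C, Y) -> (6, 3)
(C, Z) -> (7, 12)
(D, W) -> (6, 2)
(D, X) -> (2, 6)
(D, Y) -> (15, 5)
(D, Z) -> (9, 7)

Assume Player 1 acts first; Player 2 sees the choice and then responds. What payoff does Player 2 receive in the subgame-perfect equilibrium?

Solve by backward induction (Player 1 leads).
- A: BR = Y, leader payoff 11.
- B: BR = Y, leader payoff 2.
- C: BR = Z, leader payoff 7.
- D: BR = Z, leader payoff 9.
Among 11, 2, 7, 9, the best is 11 at A. Subgame-perfect outcome: (A, Y) with payoffs (11, 10).

10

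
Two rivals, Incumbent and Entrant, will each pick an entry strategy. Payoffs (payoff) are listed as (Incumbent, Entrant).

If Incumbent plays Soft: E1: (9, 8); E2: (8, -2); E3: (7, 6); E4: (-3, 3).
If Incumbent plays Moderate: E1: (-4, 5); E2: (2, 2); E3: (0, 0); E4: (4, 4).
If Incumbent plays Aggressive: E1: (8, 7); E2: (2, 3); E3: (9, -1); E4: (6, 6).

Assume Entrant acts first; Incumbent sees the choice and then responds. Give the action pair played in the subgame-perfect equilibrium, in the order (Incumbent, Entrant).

(Soft, E1)

Work backward from Incumbent's decision.
- E1: BR = Soft, leader payoff 8.
- E2: BR = Soft, leader payoff -2.
- E3: BR = Aggressive, leader payoff -1.
- E4: BR = Aggressive, leader payoff 6.
Among 8, -2, -1, 6, the best is 8 at E1. Subgame-perfect outcome: (Soft, E1) with payoffs (9, 8).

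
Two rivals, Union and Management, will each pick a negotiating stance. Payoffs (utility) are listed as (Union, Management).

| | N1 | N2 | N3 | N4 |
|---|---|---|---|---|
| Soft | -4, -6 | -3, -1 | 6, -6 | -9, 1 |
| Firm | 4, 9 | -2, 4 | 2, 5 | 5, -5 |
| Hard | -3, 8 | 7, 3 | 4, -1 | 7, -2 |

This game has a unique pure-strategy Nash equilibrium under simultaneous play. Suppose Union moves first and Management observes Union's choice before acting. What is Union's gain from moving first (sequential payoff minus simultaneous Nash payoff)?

Work backward from Management's decision.
- Soft: BR = N4, leader payoff -9.
- Firm: BR = N1, leader payoff 4.
- Hard: BR = N1, leader payoff -3.
Among -9, 4, -3, the best is 4 at Firm. Subgame-perfect outcome: (Firm, N1) with payoffs (4, 9).
Under simultaneous play:
Union's best replies: N1→Firm; N2→Hard; N3→Soft; N4→Hard.
Management's best replies: Soft→N4; Firm→N1; Hard→N1.
The unique mutual best reply is (Firm, N1), giving (4, 9).
Union's commitment gain: 4 − 4 = 0.

0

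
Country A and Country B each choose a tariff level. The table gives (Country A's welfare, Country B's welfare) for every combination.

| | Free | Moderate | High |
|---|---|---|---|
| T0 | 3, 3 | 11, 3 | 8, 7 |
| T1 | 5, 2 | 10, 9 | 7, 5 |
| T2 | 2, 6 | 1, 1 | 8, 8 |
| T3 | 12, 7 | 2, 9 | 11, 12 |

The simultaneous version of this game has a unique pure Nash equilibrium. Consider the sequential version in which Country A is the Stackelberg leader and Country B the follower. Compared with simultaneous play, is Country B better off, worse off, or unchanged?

unchanged

Country B best-responds to each possible Country A move:
- T0 → Country B plays High (best of 3, 3, 7); Country A gets 8.
- T1 → Country B plays Moderate (best of 2, 9, 5); Country A gets 10.
- T2 → Country B plays High (best of 6, 1, 8); Country A gets 8.
- T3 → Country B plays High (best of 7, 9, 12); Country A gets 11.
Maximizing over 8, 10, 8, 11, Country A chooses T3. Subgame-perfect outcome: (T3, High) with payoffs (11, 12).
Under simultaneous play:
Country A's best replies: Free→T3; Moderate→T0; High→T3.
Country B's best replies: T0→High; T1→Moderate; T2→High; T3→High.
Only (T3, High) has each player best-responding; Nash payoffs (11, 12).
Country B earns 12 sequentially versus 12 at the Nash outcome: unchanged.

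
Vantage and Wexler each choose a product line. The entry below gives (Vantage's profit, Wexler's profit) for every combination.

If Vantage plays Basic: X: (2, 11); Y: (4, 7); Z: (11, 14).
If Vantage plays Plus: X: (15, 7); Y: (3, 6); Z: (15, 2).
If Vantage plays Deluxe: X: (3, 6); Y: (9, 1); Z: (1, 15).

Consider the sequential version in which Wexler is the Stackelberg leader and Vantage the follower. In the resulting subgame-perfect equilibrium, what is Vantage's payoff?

15

Solve by backward induction (Wexler leads).
- X: BR = Plus, leader payoff 7.
- Y: BR = Deluxe, leader payoff 1.
- Z: BR = Plus, leader payoff 2.
Wexler's induced payoffs are 7, 1, 2, so Wexler commits to X. Subgame-perfect outcome: (Plus, X) with payoffs (15, 7).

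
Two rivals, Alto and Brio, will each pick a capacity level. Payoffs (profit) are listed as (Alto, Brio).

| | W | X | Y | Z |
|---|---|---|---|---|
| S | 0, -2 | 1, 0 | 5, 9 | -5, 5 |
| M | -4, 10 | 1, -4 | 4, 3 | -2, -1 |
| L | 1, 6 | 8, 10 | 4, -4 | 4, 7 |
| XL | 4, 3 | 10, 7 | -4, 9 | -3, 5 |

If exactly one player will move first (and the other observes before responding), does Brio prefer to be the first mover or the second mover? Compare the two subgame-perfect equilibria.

If Alto leads: Brio's best replies are S→Y, M→W, L→X, XL→Y; Alto's induced payoffs 5, -4, 8, -4; outcome (L, X), payoffs (8, 10).
If Brio leads: Alto's best replies are W→XL, X→XL, Y→S, Z→L; Brio's induced payoffs 3, 7, 9, 7; outcome (S, Y), payoffs (5, 9).
Brio gets 9 moving first and 10 moving second, so Brio prefers to move second.

second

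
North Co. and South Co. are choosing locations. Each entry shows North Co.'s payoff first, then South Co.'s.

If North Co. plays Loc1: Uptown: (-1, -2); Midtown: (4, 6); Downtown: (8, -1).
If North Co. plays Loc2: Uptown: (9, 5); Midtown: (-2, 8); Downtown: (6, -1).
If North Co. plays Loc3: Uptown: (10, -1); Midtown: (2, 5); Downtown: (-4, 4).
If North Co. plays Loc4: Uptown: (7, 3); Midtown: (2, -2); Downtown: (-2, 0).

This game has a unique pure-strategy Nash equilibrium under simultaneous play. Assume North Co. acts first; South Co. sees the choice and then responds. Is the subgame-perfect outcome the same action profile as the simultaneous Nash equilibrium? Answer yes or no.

no

South Co. best-responds to each possible North Co. move:
- Loc1: South Co. compares -2, 6, -1 and picks Midtown; North Co. would get 4.
- Loc2: South Co. compares 5, 8, -1 and picks Midtown; North Co. would get -2.
- Loc3: South Co. compares -1, 5, 4 and picks Midtown; North Co. would get 2.
- Loc4: South Co. compares 3, -2, 0 and picks Uptown; North Co. would get 7.
Among 4, -2, 2, 7, the best is 7 at Loc4. Subgame-perfect outcome: (Loc4, Uptown) with payoffs (7, 3).
Under simultaneous play:
North Co.'s best replies: Uptown→Loc3; Midtown→Loc1; Downtown→Loc1.
South Co.'s best replies: Loc1→Midtown; Loc2→Midtown; Loc3→Midtown; Loc4→Uptown.
The unique mutual best reply is (Loc1, Midtown), giving (4, 6).
Sequential outcome (Loc4, Uptown) differs from the Nash profile (Loc1, Midtown).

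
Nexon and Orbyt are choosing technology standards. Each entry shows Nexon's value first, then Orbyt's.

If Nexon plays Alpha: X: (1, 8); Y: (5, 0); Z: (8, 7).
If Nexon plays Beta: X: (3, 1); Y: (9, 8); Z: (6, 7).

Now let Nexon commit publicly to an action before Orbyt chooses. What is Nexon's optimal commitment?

Beta

Work backward from Orbyt's decision.
- Alpha: Orbyt compares 8, 0, 7 and picks X; Nexon would get 1.
- Beta: Orbyt compares 1, 8, 7 and picks Y; Nexon would get 9.
Among 1, 9, the best is 9 at Beta. Subgame-perfect outcome: (Beta, Y) with payoffs (9, 8).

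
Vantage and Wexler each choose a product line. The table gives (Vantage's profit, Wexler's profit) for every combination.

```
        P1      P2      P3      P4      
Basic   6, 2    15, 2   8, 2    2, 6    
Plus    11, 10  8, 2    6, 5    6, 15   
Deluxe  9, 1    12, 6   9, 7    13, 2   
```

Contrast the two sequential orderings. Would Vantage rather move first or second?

If Vantage leads: Wexler's best replies are Basic→P4, Plus→P4, Deluxe→P3; Vantage's induced payoffs 2, 6, 9; outcome (Deluxe, P3), payoffs (9, 7).
If Wexler leads: Vantage's best replies are P1→Plus, P2→Basic, P3→Deluxe, P4→Deluxe; Wexler's induced payoffs 10, 2, 7, 2; outcome (Plus, P1), payoffs (11, 10).
Vantage gets 9 moving first and 11 moving second, so Vantage prefers to move second.

second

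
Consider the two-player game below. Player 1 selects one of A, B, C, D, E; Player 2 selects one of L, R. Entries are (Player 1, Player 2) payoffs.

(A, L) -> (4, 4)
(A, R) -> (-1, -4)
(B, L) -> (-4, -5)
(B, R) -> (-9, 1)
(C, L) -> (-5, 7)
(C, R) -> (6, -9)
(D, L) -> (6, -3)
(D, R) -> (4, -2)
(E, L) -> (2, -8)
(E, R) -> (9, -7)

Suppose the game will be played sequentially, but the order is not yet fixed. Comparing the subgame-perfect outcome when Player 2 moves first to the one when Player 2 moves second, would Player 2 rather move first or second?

first

If Player 1 leads: Player 2's best replies are A→L, B→R, C→L, D→R, E→R; Player 1's induced payoffs 4, -9, -5, 4, 9; outcome (E, R), payoffs (9, -7).
If Player 2 leads: Player 1's best replies are L→D, R→E; Player 2's induced payoffs -3, -7; outcome (D, L), payoffs (6, -3).
Player 2 gets -3 moving first and -7 moving second, so Player 2 prefers to move first.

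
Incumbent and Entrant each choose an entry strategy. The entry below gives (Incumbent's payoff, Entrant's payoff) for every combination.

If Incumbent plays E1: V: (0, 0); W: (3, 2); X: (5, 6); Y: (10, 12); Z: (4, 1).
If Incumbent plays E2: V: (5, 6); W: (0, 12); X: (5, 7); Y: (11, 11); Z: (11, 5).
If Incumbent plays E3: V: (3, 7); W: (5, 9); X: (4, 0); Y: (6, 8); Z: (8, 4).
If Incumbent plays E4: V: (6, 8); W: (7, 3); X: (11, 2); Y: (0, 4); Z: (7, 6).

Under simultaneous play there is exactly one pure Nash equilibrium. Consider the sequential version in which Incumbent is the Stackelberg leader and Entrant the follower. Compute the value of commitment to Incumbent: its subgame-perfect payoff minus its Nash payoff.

4

Entrant best-responds to each possible Incumbent move:
- E1: BR = Y, leader payoff 10.
- E2: BR = W, leader payoff 0.
- E3: BR = W, leader payoff 5.
- E4: BR = V, leader payoff 6.
Incumbent's induced payoffs are 10, 0, 5, 6, so Incumbent commits to E1. Subgame-perfect outcome: (E1, Y) with payoffs (10, 12).
Now find the simultaneous Nash equilibrium.
Incumbent's best replies: V→E4; W→E4; X→E4; Y→E2; Z→E2.
Entrant's best replies: E1→Y; E2→W; E3→W; E4→V.
Only (E4, V) has each player best-responding; Nash payoffs (6, 8).
Incumbent's commitment gain: 10 − 6 = 4.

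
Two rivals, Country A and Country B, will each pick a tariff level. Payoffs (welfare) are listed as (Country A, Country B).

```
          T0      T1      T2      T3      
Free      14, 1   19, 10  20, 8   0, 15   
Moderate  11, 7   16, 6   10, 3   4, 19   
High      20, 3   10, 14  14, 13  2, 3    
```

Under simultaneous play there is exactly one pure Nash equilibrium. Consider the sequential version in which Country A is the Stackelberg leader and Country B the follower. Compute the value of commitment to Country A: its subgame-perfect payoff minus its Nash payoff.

6

Country B best-responds to each possible Country A move:
- Free → Country B plays T3 (best of 1, 10, 8, 15); Country A gets 0.
- Moderate → Country B plays T3 (best of 7, 6, 3, 19); Country A gets 4.
- High → Country B plays T1 (best of 3, 14, 13, 3); Country A gets 10.
Maximizing over 0, 4, 10, Country A chooses High. Subgame-perfect outcome: (High, T1) with payoffs (10, 14).
For the simultaneous game, intersect best replies.
Country A's best replies: T0→High; T1→Free; T2→Free; T3→Moderate.
Country B's best replies: Free→T3; Moderate→T3; High→T1.
The unique mutual best reply is (Moderate, T3), giving (4, 19).
Country A's commitment gain: 10 − 4 = 6.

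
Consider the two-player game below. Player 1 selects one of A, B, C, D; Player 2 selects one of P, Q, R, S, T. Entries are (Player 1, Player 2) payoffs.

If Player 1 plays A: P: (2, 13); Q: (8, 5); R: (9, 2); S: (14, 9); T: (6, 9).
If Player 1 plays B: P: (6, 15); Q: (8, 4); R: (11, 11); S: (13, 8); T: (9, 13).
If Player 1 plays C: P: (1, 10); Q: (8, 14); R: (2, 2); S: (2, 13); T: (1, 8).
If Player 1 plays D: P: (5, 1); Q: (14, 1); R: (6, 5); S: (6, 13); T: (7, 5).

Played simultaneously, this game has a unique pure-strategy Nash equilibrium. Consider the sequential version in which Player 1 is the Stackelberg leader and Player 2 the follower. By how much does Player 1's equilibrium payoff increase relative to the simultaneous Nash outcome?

Backward induction with Player 1 moving first.
- A: Player 2 compares 13, 5, 2, 9, 9 and picks P; Player 1 would get 2.
- B: Player 2 compares 15, 4, 11, 8, 13 and picks P; Player 1 would get 6.
- C: Player 2 compares 10, 14, 2, 13, 8 and picks Q; Player 1 would get 8.
- D: Player 2 compares 1, 1, 5, 13, 5 and picks S; Player 1 would get 6.
Among 2, 6, 8, 6, the best is 8 at C. Subgame-perfect outcome: (C, Q) with payoffs (8, 14).
Under simultaneous play:
Player 1's best replies: P→B; Q→D; R→B; S→A; T→B.
Player 2's best replies: A→P; B→P; C→Q; D→S.
Only (B, P) has each player best-responding; Nash payoffs (6, 15).
Player 1's commitment gain: 8 − 6 = 2.

2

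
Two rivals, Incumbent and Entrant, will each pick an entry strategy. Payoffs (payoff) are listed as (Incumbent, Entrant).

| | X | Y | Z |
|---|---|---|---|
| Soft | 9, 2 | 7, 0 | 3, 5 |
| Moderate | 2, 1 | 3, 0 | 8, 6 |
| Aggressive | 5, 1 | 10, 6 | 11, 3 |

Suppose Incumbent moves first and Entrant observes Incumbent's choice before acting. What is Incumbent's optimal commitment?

Aggressive

Solve by backward induction (Incumbent leads).
- Soft: Entrant compares 2, 0, 5 and picks Z; Incumbent would get 3.
- Moderate: Entrant compares 1, 0, 6 and picks Z; Incumbent would get 8.
- Aggressive: Entrant compares 1, 6, 3 and picks Y; Incumbent would get 10.
Among 3, 8, 10, the best is 10 at Aggressive. Subgame-perfect outcome: (Aggressive, Y) with payoffs (10, 6).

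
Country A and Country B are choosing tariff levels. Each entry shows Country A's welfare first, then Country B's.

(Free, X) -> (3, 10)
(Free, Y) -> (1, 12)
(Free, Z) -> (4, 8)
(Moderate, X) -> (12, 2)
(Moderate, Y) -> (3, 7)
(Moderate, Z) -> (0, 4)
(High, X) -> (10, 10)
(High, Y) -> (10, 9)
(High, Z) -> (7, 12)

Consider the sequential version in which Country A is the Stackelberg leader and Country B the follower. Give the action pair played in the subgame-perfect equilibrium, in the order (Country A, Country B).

(High, Z)

Work backward from Country B's decision.
- Free: BR = Y, leader payoff 1.
- Moderate: BR = Y, leader payoff 3.
- High: BR = Z, leader payoff 7.
Maximizing over 1, 3, 7, Country A chooses High. Subgame-perfect outcome: (High, Z) with payoffs (7, 12).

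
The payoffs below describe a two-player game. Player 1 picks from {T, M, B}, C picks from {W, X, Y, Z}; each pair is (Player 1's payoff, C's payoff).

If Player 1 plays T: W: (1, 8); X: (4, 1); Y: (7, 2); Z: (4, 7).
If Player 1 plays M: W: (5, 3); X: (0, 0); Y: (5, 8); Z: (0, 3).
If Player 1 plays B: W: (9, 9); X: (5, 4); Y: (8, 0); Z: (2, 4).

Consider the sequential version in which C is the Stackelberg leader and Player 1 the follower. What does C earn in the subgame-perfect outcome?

Player 1 best-responds to each possible C move:
- W: Player 1 compares 1, 5, 9 and picks B; C would get 9.
- X: Player 1 compares 4, 0, 5 and picks B; C would get 4.
- Y: Player 1 compares 7, 5, 8 and picks B; C would get 0.
- Z: Player 1 compares 4, 0, 2 and picks T; C would get 7.
Among 9, 4, 0, 7, the best is 9 at W. Subgame-perfect outcome: (B, W) with payoffs (9, 9).

9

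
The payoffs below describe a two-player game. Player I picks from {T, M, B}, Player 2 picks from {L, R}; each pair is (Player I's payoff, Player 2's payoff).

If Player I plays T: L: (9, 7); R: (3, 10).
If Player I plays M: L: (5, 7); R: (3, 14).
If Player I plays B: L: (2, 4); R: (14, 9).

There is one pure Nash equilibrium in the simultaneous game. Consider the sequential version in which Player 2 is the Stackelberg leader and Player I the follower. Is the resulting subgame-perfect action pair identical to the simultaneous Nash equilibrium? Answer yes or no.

yes

Backward induction with Player 2 moving first.
- L → Player I plays T (best of 9, 5, 2); Player 2 gets 7.
- R → Player I plays B (best of 3, 3, 14); Player 2 gets 9.
Among 7, 9, the best is 9 at R. Subgame-perfect outcome: (B, R) with payoffs (14, 9).
Now find the simultaneous Nash equilibrium.
Player I's best replies: L→T; R→B.
Player 2's best replies: T→R; M→R; B→R.
Only (B, R) has each player best-responding; Nash payoffs (14, 9).
Sequential outcome (B, R) coincides with the Nash profile (B, R).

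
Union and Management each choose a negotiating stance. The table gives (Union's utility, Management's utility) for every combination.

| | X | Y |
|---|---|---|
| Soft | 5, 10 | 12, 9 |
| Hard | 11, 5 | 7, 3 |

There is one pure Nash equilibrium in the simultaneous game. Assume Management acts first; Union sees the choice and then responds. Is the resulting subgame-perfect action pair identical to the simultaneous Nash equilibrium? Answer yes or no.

no

Work backward from Union's decision.
- X → Union plays Hard (best of 5, 11); Management gets 5.
- Y → Union plays Soft (best of 12, 7); Management gets 9.
Among 5, 9, the best is 9 at Y. Subgame-perfect outcome: (Soft, Y) with payoffs (12, 9).
For the simultaneous game, intersect best replies.
Union's best replies: X→Hard; Y→Soft.
Management's best replies: Soft→X; Hard→X.
Only (Hard, X) has each player best-responding; Nash payoffs (11, 5).
Sequential outcome (Soft, Y) differs from the Nash profile (Hard, X).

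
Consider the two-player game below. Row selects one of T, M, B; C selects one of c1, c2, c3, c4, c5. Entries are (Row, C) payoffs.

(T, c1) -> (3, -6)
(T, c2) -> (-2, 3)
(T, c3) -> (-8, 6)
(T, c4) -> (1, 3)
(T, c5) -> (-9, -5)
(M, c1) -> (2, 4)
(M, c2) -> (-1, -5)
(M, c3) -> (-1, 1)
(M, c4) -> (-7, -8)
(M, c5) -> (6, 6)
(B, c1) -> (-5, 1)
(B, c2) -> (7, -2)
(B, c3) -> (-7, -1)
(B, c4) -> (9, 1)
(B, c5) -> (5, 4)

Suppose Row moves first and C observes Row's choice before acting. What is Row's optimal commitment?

C best-responds to each possible Row move:
- T → C plays c3 (best of -6, 3, 6, 3, -5); Row gets -8.
- M → C plays c5 (best of 4, -5, 1, -8, 6); Row gets 6.
- B → C plays c5 (best of 1, -2, -1, 1, 4); Row gets 5.
Maximizing over -8, 6, 5, Row chooses M. Subgame-perfect outcome: (M, c5) with payoffs (6, 6).

M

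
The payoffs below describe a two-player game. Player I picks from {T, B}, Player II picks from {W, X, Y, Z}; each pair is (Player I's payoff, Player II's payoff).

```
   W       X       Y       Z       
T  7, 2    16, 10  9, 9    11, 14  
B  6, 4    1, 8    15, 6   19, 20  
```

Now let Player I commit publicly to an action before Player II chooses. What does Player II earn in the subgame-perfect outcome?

20

Player II best-responds to each possible Player I move:
- T: Player II compares 2, 10, 9, 14 and picks Z; Player I would get 11.
- B: Player II compares 4, 8, 6, 20 and picks Z; Player I would get 19.
Maximizing over 11, 19, Player I chooses B. Subgame-perfect outcome: (B, Z) with payoffs (19, 20).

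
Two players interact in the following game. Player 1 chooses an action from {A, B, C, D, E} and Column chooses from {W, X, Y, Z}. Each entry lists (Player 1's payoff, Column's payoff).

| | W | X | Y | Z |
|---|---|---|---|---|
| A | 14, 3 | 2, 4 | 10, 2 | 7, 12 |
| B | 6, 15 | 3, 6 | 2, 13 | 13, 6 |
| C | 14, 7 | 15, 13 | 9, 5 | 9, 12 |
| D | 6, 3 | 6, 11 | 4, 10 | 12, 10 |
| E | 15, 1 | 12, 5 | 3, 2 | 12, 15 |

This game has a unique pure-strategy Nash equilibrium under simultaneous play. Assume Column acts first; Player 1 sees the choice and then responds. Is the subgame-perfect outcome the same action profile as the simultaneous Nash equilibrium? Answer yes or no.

yes

Player 1 best-responds to each possible Column move:
- W → Player 1 plays E (best of 14, 6, 14, 6, 15); Column gets 1.
- X → Player 1 plays C (best of 2, 3, 15, 6, 12); Column gets 13.
- Y → Player 1 plays A (best of 10, 2, 9, 4, 3); Column gets 2.
- Z → Player 1 plays B (best of 7, 13, 9, 12, 12); Column gets 6.
Maximizing over 1, 13, 2, 6, Column chooses X. Subgame-perfect outcome: (C, X) with payoffs (15, 13).
For the simultaneous game, intersect best replies.
Player 1's best replies: W→E; X→C; Y→A; Z→B.
Column's best replies: A→Z; B→W; C→X; D→X; E→Z.
The unique mutual best reply is (C, X), giving (15, 13).
Sequential outcome (C, X) coincides with the Nash profile (C, X).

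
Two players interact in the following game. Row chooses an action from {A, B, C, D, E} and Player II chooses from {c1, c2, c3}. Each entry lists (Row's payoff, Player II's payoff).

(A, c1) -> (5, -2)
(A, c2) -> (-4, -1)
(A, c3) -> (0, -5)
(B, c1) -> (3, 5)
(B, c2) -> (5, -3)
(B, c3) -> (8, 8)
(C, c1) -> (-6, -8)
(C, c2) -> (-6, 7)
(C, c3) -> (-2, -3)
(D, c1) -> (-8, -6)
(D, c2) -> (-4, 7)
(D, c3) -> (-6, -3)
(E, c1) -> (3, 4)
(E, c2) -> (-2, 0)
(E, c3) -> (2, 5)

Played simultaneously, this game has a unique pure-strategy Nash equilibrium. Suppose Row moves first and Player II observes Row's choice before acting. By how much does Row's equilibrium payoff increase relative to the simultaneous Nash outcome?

0

Solve by backward induction (Row leads).
- A: Player II compares -2, -1, -5 and picks c2; Row would get -4.
- B: Player II compares 5, -3, 8 and picks c3; Row would get 8.
- C: Player II compares -8, 7, -3 and picks c2; Row would get -6.
- D: Player II compares -6, 7, -3 and picks c2; Row would get -4.
- E: Player II compares 4, 0, 5 and picks c3; Row would get 2.
Among -4, 8, -6, -4, 2, the best is 8 at B. Subgame-perfect outcome: (B, c3) with payoffs (8, 8).
Under simultaneous play:
Row's best replies: c1→A; c2→B; c3→B.
Player II's best replies: A→c2; B→c3; C→c2; D→c2; E→c3.
Only (B, c3) has each player best-responding; Nash payoffs (8, 8).
Row's commitment gain: 8 − 8 = 0.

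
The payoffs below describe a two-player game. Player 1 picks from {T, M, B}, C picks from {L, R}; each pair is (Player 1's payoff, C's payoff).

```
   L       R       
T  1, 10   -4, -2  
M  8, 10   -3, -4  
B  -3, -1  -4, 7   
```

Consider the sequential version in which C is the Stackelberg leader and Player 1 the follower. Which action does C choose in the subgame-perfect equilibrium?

L

Work backward from Player 1's decision.
- L: BR = M, leader payoff 10.
- R: BR = M, leader payoff -4.
Among 10, -4, the best is 10 at L. Subgame-perfect outcome: (M, L) with payoffs (8, 10).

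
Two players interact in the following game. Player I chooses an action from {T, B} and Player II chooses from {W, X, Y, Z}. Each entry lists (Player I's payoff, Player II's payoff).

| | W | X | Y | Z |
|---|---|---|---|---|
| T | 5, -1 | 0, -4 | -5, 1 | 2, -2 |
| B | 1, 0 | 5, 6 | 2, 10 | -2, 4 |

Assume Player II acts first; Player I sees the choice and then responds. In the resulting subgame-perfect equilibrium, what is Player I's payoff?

2

Solve by backward induction (Player II leads).
- W → Player I plays T (best of 5, 1); Player II gets -1.
- X → Player I plays B (best of 0, 5); Player II gets 6.
- Y → Player I plays B (best of -5, 2); Player II gets 10.
- Z → Player I plays T (best of 2, -2); Player II gets -2.
Among -1, 6, 10, -2, the best is 10 at Y. Subgame-perfect outcome: (B, Y) with payoffs (2, 10).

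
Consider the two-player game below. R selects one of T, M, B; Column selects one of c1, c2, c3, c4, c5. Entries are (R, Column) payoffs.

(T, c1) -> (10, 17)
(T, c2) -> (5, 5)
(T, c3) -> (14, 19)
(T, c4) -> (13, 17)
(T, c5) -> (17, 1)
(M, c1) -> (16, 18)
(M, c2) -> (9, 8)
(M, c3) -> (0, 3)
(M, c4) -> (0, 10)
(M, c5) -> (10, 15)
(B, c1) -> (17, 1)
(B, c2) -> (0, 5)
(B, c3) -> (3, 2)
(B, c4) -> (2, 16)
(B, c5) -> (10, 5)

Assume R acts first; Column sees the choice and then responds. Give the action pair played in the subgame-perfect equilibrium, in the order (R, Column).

(M, c1)

Backward induction with R moving first.
- T: Column compares 17, 5, 19, 17, 1 and picks c3; R would get 14.
- M: Column compares 18, 8, 3, 10, 15 and picks c1; R would get 16.
- B: Column compares 1, 5, 2, 16, 5 and picks c4; R would get 2.
Maximizing over 14, 16, 2, R chooses M. Subgame-perfect outcome: (M, c1) with payoffs (16, 18).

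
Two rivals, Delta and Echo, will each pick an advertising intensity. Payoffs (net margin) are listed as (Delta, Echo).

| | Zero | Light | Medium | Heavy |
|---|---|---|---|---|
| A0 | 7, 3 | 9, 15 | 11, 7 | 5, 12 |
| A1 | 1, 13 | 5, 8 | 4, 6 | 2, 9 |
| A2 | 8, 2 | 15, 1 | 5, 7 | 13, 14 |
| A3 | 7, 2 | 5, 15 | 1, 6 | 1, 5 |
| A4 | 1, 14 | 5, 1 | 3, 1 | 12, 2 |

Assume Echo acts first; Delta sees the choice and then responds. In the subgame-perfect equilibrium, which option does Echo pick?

Backward induction with Echo moving first.
- Zero → Delta plays A2 (best of 7, 1, 8, 7, 1); Echo gets 2.
- Light → Delta plays A2 (best of 9, 5, 15, 5, 5); Echo gets 1.
- Medium → Delta plays A0 (best of 11, 4, 5, 1, 3); Echo gets 7.
- Heavy → Delta plays A2 (best of 5, 2, 13, 1, 12); Echo gets 14.
Among 2, 1, 7, 14, the best is 14 at Heavy. Subgame-perfect outcome: (A2, Heavy) with payoffs (13, 14).

Heavy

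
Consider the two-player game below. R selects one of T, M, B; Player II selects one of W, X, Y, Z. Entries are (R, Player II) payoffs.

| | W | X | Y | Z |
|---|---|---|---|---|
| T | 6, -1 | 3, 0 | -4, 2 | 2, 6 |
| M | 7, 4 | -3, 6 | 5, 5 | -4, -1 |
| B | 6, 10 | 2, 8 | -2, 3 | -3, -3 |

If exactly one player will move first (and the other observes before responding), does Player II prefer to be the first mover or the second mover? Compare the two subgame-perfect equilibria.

second

If R leads: Player II's best replies are T→Z, M→X, B→W; R's induced payoffs 2, -3, 6; outcome (B, W), payoffs (6, 10).
If Player II leads: R's best replies are W→M, X→T, Y→M, Z→T; Player II's induced payoffs 4, 0, 5, 6; outcome (T, Z), payoffs (2, 6).
Player II gets 6 moving first and 10 moving second, so Player II prefers to move second.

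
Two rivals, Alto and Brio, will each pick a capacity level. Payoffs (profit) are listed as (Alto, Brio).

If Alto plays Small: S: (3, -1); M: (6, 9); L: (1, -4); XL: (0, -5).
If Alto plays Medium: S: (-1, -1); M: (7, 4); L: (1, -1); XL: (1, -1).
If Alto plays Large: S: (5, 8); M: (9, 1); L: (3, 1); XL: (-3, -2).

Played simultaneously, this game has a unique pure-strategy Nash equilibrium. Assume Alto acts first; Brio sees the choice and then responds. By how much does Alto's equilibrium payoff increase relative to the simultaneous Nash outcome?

2

Work backward from Brio's decision.
- Small: BR = M, leader payoff 6.
- Medium: BR = M, leader payoff 7.
- Large: BR = S, leader payoff 5.
Maximizing over 6, 7, 5, Alto chooses Medium. Subgame-perfect outcome: (Medium, M) with payoffs (7, 4).
For the simultaneous game, intersect best replies.
Alto's best replies: S→Large; M→Large; L→Large; XL→Medium.
Brio's best replies: Small→M; Medium→M; Large→S.
The unique mutual best reply is (Large, S), giving (5, 8).
Alto's commitment gain: 7 − 5 = 2.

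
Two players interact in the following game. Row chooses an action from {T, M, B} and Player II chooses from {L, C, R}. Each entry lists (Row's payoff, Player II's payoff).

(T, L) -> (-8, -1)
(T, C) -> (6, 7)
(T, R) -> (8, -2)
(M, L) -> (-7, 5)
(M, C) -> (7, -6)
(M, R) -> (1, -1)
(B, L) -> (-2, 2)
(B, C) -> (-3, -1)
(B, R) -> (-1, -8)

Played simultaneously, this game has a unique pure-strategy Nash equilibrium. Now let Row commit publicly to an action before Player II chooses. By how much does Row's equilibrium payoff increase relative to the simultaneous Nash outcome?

Solve by backward induction (Row leads).
- T: Player II compares -1, 7, -2 and picks C; Row would get 6.
- M: Player II compares 5, -6, -1 and picks L; Row would get -7.
- B: Player II compares 2, -1, -8 and picks L; Row would get -2.
Among 6, -7, -2, the best is 6 at T. Subgame-perfect outcome: (T, C) with payoffs (6, 7).
For the simultaneous game, intersect best replies.
Row's best replies: L→B; C→M; R→T.
Player II's best replies: T→C; M→L; B→L.
The unique mutual best reply is (B, L), giving (-2, 2).
Row's commitment gain: 6 − -2 = 8.

8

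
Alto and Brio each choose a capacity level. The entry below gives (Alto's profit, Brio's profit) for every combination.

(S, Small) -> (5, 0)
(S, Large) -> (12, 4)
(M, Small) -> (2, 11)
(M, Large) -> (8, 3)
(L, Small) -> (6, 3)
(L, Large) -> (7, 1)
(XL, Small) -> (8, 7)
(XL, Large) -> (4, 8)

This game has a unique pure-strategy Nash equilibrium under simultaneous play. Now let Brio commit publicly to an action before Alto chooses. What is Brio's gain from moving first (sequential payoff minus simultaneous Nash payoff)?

3

Backward induction with Brio moving first.
- Small: Alto compares 5, 2, 6, 8 and picks XL; Brio would get 7.
- Large: Alto compares 12, 8, 7, 4 and picks S; Brio would get 4.
Brio's induced payoffs are 7, 4, so Brio commits to Small. Subgame-perfect outcome: (XL, Small) with payoffs (8, 7).
For the simultaneous game, intersect best replies.
Alto's best replies: Small→XL; Large→S.
Brio's best replies: S→Large; M→Small; L→Small; XL→Large.
Only (S, Large) has each player best-responding; Nash payoffs (12, 4).
Brio's commitment gain: 7 − 4 = 3.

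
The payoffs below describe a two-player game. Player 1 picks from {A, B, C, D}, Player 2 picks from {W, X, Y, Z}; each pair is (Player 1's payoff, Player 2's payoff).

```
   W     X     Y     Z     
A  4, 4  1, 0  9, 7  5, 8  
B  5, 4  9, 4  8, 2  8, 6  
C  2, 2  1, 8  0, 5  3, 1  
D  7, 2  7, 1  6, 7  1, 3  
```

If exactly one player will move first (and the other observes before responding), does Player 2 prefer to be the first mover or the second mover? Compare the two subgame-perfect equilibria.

If Player 1 leads: Player 2's best replies are A→Z, B→Z, C→X, D→Y; Player 1's induced payoffs 5, 8, 1, 6; outcome (B, Z), payoffs (8, 6).
If Player 2 leads: Player 1's best replies are W→D, X→B, Y→A, Z→B; Player 2's induced payoffs 2, 4, 7, 6; outcome (A, Y), payoffs (9, 7).
Player 2 gets 7 moving first and 6 moving second, so Player 2 prefers to move first.

first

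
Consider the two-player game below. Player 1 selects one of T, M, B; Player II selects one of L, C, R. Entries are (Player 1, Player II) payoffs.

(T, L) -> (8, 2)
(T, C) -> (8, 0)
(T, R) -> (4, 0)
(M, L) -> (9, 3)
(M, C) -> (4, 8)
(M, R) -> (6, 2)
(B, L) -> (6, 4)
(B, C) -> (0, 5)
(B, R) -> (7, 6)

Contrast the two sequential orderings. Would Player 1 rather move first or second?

If Player 1 leads: Player II's best replies are T→L, M→C, B→R; Player 1's induced payoffs 8, 4, 7; outcome (T, L), payoffs (8, 2).
If Player II leads: Player 1's best replies are L→M, C→T, R→B; Player II's induced payoffs 3, 0, 6; outcome (B, R), payoffs (7, 6).
Player 1 gets 8 moving first and 7 moving second, so Player 1 prefers to move first.

first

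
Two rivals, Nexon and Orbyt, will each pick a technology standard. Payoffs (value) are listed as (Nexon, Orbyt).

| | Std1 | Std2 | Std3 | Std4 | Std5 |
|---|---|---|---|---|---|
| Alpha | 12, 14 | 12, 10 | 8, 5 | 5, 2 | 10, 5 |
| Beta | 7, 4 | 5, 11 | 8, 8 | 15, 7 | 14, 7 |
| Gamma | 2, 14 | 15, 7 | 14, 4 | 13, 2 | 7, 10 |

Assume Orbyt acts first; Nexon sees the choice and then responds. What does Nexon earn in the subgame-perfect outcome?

12

Solve by backward induction (Orbyt leads).
- Std1: BR = Alpha, leader payoff 14.
- Std2: BR = Gamma, leader payoff 7.
- Std3: BR = Gamma, leader payoff 4.
- Std4: BR = Beta, leader payoff 7.
- Std5: BR = Beta, leader payoff 7.
Maximizing over 14, 7, 4, 7, 7, Orbyt chooses Std1. Subgame-perfect outcome: (Alpha, Std1) with payoffs (12, 14).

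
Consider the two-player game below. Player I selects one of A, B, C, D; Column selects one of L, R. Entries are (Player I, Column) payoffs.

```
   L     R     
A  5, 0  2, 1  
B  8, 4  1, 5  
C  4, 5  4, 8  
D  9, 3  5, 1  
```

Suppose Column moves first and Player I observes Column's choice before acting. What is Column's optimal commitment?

Work backward from Player I's decision.
- L: Player I compares 5, 8, 4, 9 and picks D; Column would get 3.
- R: Player I compares 2, 1, 4, 5 and picks D; Column would get 1.
Among 3, 1, the best is 3 at L. Subgame-perfect outcome: (D, L) with payoffs (9, 3).

L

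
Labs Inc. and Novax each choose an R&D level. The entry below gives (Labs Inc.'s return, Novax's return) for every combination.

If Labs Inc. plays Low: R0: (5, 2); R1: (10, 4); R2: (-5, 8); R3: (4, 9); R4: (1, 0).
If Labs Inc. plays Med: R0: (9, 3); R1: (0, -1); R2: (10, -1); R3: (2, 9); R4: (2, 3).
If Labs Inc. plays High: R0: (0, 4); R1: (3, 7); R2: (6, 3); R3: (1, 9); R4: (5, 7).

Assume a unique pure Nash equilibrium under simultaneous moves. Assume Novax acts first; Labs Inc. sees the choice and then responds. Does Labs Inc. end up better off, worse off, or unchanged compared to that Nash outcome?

unchanged

Labs Inc. best-responds to each possible Novax move:
- R0: BR = Med, leader payoff 3.
- R1: BR = Low, leader payoff 4.
- R2: BR = Med, leader payoff -1.
- R3: BR = Low, leader payoff 9.
- R4: BR = High, leader payoff 7.
Among 3, 4, -1, 9, 7, the best is 9 at R3. Subgame-perfect outcome: (Low, R3) with payoffs (4, 9).
For the simultaneous game, intersect best replies.
Labs Inc.'s best replies: R0→Med; R1→Low; R2→Med; R3→Low; R4→High.
Novax's best replies: Low→R3; Med→R3; High→R3.
Only (Low, R3) has each player best-responding; Nash payoffs (4, 9).
Labs Inc. earns 4 sequentially versus 4 at the Nash outcome: unchanged.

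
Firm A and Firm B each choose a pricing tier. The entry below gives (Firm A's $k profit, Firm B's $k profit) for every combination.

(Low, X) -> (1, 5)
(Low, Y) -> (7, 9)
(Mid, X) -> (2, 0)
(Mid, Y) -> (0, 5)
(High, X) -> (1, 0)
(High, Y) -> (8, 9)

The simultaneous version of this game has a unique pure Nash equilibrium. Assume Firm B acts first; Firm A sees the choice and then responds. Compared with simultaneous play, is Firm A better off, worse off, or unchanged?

Solve by backward induction (Firm B leads).
- X: BR = Mid, leader payoff 0.
- Y: BR = High, leader payoff 9.
Firm B's induced payoffs are 0, 9, so Firm B commits to Y. Subgame-perfect outcome: (High, Y) with payoffs (8, 9).
Under simultaneous play:
Firm A's best replies: X→Mid; Y→High.
Firm B's best replies: Low→Y; Mid→Y; High→Y.
Only (High, Y) has each player best-responding; Nash payoffs (8, 9).
Firm A earns 8 sequentially versus 8 at the Nash outcome: unchanged.

unchanged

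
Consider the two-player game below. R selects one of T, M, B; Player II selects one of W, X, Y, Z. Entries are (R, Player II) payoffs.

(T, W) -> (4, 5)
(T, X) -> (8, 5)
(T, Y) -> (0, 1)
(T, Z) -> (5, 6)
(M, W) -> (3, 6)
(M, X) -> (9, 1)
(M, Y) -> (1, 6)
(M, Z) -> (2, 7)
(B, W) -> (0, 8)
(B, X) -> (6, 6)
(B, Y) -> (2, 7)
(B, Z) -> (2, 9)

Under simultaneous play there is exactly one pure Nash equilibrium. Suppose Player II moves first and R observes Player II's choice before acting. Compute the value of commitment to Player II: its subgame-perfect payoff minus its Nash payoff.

R best-responds to each possible Player II move:
- W → R plays T (best of 4, 3, 0); Player II gets 5.
- X → R plays M (best of 8, 9, 6); Player II gets 1.
- Y → R plays B (best of 0, 1, 2); Player II gets 7.
- Z → R plays T (best of 5, 2, 2); Player II gets 6.
Among 5, 1, 7, 6, the best is 7 at Y. Subgame-perfect outcome: (B, Y) with payoffs (2, 7).
For the simultaneous game, intersect best replies.
R's best replies: W→T; X→M; Y→B; Z→T.
Player II's best replies: T→Z; M→Z; B→Z.
The unique mutual best reply is (T, Z), giving (5, 6).
Player II's commitment gain: 7 − 6 = 1.

1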